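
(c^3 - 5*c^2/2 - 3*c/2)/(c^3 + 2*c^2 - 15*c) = (c + 1/2)/(c + 5)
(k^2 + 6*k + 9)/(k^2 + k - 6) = (k + 3)/(k - 2)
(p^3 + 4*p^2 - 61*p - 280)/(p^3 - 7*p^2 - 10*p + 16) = (p^2 + 12*p + 35)/(p^2 + p - 2)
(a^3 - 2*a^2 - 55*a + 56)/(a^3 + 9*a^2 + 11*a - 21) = (a - 8)/(a + 3)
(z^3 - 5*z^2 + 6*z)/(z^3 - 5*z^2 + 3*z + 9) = z*(z - 2)/(z^2 - 2*z - 3)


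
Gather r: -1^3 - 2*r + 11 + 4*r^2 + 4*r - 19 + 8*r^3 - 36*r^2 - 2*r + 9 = 8*r^3 - 32*r^2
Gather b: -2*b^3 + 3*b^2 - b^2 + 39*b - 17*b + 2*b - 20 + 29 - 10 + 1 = -2*b^3 + 2*b^2 + 24*b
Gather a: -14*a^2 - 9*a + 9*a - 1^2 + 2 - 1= -14*a^2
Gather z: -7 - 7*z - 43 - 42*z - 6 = -49*z - 56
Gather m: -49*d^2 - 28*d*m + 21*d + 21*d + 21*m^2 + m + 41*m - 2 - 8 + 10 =-49*d^2 + 42*d + 21*m^2 + m*(42 - 28*d)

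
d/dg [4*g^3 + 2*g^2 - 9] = 4*g*(3*g + 1)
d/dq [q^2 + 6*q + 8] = 2*q + 6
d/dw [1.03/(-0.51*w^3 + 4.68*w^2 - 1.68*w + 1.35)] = (1.5759*w^2 - 9.6408*w + 1.7304)/(0.51*w^3 - 4.68*w^2 + 1.68*w - 1.35)^2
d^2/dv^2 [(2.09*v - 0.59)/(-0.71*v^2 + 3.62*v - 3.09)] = (-(1.42*v - 3.62)*(2.09*v - 0.59)*(2.84*v - 7.24) + (8.9034*v - 15.9694)*(0.71*v^2 - 3.62*v + 3.09))/(0.71*v^2 - 3.62*v + 3.09)^3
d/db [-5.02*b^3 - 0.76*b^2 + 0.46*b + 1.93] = -15.06*b^2 - 1.52*b + 0.46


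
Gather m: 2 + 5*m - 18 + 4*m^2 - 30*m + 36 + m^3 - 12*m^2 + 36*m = m^3 - 8*m^2 + 11*m + 20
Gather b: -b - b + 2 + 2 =4 - 2*b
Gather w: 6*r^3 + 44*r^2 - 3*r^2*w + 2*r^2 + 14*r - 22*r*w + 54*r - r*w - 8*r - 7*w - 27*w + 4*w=6*r^3 + 46*r^2 + 60*r + w*(-3*r^2 - 23*r - 30)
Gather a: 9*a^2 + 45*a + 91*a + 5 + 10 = 9*a^2 + 136*a + 15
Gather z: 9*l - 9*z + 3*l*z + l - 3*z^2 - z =10*l - 3*z^2 + z*(3*l - 10)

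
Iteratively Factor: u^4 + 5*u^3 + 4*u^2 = (u)*(u^3 + 5*u^2 + 4*u) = u*(u + 1)*(u^2 + 4*u) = u*(u + 1)*(u + 4)*(u)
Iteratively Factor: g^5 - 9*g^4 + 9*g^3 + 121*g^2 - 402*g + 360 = (g - 3)*(g^4 - 6*g^3 - 9*g^2 + 94*g - 120) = (g - 5)*(g - 3)*(g^3 - g^2 - 14*g + 24) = (g - 5)*(g - 3)*(g + 4)*(g^2 - 5*g + 6) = (g - 5)*(g - 3)*(g - 2)*(g + 4)*(g - 3)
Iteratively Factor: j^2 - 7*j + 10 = (j - 5)*(j - 2)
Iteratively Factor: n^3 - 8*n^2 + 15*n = (n - 5)*(n^2 - 3*n) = (n - 5)*(n - 3)*(n)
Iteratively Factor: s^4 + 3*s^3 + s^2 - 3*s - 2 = (s - 1)*(s^3 + 4*s^2 + 5*s + 2) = (s - 1)*(s + 2)*(s^2 + 2*s + 1) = (s - 1)*(s + 1)*(s + 2)*(s + 1)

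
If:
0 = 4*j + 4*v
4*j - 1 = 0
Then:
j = 1/4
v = -1/4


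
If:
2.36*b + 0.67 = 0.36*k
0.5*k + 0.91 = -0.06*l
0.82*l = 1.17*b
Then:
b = -0.55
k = -1.73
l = -0.78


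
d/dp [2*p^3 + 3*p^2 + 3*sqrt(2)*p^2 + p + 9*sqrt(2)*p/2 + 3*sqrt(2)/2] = 6*p^2 + 6*p + 6*sqrt(2)*p + 1 + 9*sqrt(2)/2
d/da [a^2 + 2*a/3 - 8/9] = 2*a + 2/3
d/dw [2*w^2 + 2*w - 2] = 4*w + 2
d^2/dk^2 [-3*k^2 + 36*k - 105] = -6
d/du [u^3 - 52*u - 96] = 3*u^2 - 52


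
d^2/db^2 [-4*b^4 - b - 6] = -48*b^2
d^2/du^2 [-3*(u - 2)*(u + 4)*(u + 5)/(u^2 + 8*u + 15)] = 30/(u^3 + 9*u^2 + 27*u + 27)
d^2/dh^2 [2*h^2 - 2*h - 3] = 4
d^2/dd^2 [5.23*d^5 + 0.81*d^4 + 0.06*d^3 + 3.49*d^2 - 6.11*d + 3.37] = 104.6*d^3 + 9.72*d^2 + 0.36*d + 6.98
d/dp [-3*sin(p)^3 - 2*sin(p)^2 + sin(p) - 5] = (-9*sin(p)^2 - 4*sin(p) + 1)*cos(p)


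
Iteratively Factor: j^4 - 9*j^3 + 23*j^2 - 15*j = (j - 5)*(j^3 - 4*j^2 + 3*j) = (j - 5)*(j - 3)*(j^2 - j) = (j - 5)*(j - 3)*(j - 1)*(j)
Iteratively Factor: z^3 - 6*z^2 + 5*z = (z)*(z^2 - 6*z + 5) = z*(z - 5)*(z - 1)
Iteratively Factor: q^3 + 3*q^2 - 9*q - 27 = (q + 3)*(q^2 - 9) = (q + 3)^2*(q - 3)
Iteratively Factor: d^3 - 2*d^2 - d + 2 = (d - 2)*(d^2 - 1) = (d - 2)*(d - 1)*(d + 1)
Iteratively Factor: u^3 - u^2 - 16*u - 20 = (u + 2)*(u^2 - 3*u - 10) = (u + 2)^2*(u - 5)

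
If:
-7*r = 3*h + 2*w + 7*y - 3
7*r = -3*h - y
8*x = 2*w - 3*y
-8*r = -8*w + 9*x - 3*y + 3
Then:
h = 545*y/192 - 105/64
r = 45/64 - 87*y/64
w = 3/2 - 3*y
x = 3/8 - 9*y/8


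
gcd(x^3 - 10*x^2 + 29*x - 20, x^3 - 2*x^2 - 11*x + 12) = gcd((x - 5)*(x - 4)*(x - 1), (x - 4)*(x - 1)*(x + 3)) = x^2 - 5*x + 4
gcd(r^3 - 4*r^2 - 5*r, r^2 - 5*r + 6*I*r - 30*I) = r - 5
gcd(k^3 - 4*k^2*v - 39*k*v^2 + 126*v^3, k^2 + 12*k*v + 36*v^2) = k + 6*v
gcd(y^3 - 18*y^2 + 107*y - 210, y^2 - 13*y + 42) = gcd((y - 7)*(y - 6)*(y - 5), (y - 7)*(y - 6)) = y^2 - 13*y + 42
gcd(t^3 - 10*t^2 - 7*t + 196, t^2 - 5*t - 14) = t - 7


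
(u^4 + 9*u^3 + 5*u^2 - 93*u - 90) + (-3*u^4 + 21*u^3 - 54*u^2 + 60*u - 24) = -2*u^4 + 30*u^3 - 49*u^2 - 33*u - 114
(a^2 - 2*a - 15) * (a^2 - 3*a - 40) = a^4 - 5*a^3 - 49*a^2 + 125*a + 600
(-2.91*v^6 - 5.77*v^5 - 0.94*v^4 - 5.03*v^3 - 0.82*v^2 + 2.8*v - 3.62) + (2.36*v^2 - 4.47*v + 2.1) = -2.91*v^6 - 5.77*v^5 - 0.94*v^4 - 5.03*v^3 + 1.54*v^2 - 1.67*v - 1.52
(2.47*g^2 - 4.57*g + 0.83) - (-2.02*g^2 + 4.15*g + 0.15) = 4.49*g^2 - 8.72*g + 0.68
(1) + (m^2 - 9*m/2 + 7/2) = m^2 - 9*m/2 + 9/2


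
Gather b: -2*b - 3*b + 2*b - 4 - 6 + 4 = -3*b - 6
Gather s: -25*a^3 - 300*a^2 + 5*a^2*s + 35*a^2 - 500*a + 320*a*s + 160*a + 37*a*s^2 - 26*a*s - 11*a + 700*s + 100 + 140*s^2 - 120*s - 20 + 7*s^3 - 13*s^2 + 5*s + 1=-25*a^3 - 265*a^2 - 351*a + 7*s^3 + s^2*(37*a + 127) + s*(5*a^2 + 294*a + 585) + 81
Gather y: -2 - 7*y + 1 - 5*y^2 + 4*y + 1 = -5*y^2 - 3*y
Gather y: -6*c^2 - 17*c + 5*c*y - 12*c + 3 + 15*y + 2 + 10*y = -6*c^2 - 29*c + y*(5*c + 25) + 5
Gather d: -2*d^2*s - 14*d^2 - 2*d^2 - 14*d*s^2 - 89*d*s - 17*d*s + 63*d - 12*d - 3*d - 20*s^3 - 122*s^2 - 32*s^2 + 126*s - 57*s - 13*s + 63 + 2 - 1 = d^2*(-2*s - 16) + d*(-14*s^2 - 106*s + 48) - 20*s^3 - 154*s^2 + 56*s + 64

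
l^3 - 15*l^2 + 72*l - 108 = (l - 6)^2*(l - 3)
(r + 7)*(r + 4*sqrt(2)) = r^2 + 4*sqrt(2)*r + 7*r + 28*sqrt(2)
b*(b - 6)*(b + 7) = b^3 + b^2 - 42*b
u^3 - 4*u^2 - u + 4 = (u - 4)*(u - 1)*(u + 1)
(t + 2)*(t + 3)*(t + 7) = t^3 + 12*t^2 + 41*t + 42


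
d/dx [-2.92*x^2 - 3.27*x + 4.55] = -5.84*x - 3.27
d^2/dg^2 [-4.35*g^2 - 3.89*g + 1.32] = -8.70000000000000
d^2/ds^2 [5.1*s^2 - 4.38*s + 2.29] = 10.2000000000000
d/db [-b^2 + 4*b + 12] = 4 - 2*b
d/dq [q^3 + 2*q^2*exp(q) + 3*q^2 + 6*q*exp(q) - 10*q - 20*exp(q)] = 2*q^2*exp(q) + 3*q^2 + 10*q*exp(q) + 6*q - 14*exp(q) - 10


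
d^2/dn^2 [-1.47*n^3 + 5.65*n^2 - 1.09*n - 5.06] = 11.3 - 8.82*n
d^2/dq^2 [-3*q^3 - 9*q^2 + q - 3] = -18*q - 18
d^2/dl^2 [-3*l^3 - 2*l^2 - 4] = -18*l - 4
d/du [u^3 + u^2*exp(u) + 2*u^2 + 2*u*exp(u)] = u^2*exp(u) + 3*u^2 + 4*u*exp(u) + 4*u + 2*exp(u)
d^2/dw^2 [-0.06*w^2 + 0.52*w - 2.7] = -0.120000000000000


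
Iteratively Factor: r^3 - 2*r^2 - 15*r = (r)*(r^2 - 2*r - 15) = r*(r + 3)*(r - 5)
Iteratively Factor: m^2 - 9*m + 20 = (m - 4)*(m - 5)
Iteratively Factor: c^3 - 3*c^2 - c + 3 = (c + 1)*(c^2 - 4*c + 3) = (c - 1)*(c + 1)*(c - 3)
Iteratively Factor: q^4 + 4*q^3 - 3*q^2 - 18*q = (q + 3)*(q^3 + q^2 - 6*q) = (q + 3)^2*(q^2 - 2*q) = q*(q + 3)^2*(q - 2)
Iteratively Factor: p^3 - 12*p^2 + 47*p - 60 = (p - 4)*(p^2 - 8*p + 15) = (p - 5)*(p - 4)*(p - 3)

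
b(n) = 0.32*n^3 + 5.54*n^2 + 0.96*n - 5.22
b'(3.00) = 42.84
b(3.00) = 56.16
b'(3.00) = 42.84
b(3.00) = 56.16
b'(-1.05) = -9.62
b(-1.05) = -0.49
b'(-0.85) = -7.76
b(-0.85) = -2.23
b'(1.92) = 25.77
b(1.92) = 19.31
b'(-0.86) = -7.86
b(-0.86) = -2.15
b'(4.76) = 75.45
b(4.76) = 159.38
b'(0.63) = 8.32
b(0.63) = -2.34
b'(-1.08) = -9.89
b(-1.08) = -0.20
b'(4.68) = 73.84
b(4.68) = 153.41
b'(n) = 0.96*n^2 + 11.08*n + 0.96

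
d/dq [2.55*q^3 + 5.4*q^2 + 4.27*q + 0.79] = 7.65*q^2 + 10.8*q + 4.27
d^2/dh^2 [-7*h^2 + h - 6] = -14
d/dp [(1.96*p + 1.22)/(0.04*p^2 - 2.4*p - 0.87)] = (-0.0784*p^2 - 0.0975999999999999*p + 1.2228)/(0.0016*p^4 - 0.192*p^3 + 5.6904*p^2 + 4.176*p + 0.7569)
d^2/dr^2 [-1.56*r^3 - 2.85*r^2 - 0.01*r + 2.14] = -9.36*r - 5.7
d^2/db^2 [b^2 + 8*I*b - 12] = 2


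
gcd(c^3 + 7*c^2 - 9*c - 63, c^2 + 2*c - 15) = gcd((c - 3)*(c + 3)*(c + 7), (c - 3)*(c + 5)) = c - 3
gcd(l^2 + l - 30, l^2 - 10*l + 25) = l - 5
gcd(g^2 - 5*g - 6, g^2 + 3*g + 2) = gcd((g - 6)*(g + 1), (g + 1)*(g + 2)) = g + 1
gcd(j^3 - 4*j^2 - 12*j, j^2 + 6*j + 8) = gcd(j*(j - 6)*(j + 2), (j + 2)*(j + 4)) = j + 2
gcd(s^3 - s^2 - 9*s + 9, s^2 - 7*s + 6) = s - 1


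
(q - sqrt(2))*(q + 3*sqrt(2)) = q^2 + 2*sqrt(2)*q - 6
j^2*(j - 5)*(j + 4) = j^4 - j^3 - 20*j^2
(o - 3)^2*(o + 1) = o^3 - 5*o^2 + 3*o + 9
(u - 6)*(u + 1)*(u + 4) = u^3 - u^2 - 26*u - 24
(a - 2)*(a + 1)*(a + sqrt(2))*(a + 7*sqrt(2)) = a^4 - a^3 + 8*sqrt(2)*a^3 - 8*sqrt(2)*a^2 + 12*a^2 - 16*sqrt(2)*a - 14*a - 28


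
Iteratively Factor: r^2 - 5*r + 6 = (r - 3)*(r - 2)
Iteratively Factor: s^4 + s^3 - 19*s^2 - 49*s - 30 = (s - 5)*(s^3 + 6*s^2 + 11*s + 6) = (s - 5)*(s + 3)*(s^2 + 3*s + 2) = (s - 5)*(s + 2)*(s + 3)*(s + 1)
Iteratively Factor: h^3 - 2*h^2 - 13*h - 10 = (h + 2)*(h^2 - 4*h - 5) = (h + 1)*(h + 2)*(h - 5)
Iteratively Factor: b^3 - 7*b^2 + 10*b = (b - 5)*(b^2 - 2*b) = (b - 5)*(b - 2)*(b)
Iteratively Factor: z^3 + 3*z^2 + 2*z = (z + 1)*(z^2 + 2*z) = (z + 1)*(z + 2)*(z)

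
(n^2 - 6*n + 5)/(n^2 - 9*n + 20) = (n - 1)/(n - 4)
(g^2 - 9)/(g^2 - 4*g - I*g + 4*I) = (g^2 - 9)/(g^2 - 4*g - I*g + 4*I)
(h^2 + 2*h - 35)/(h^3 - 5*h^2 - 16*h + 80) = (h + 7)/(h^2 - 16)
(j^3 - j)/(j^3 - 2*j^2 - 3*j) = (j - 1)/(j - 3)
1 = 1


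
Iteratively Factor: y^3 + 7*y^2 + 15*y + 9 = (y + 3)*(y^2 + 4*y + 3) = (y + 1)*(y + 3)*(y + 3)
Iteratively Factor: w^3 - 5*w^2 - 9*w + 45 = (w - 5)*(w^2 - 9) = (w - 5)*(w + 3)*(w - 3)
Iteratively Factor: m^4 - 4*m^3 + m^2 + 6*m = (m - 3)*(m^3 - m^2 - 2*m) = (m - 3)*(m + 1)*(m^2 - 2*m) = m*(m - 3)*(m + 1)*(m - 2)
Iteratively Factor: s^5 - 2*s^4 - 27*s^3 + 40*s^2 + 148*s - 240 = (s - 2)*(s^4 - 27*s^2 - 14*s + 120) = (s - 2)^2*(s^3 + 2*s^2 - 23*s - 60) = (s - 2)^2*(s + 3)*(s^2 - s - 20) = (s - 2)^2*(s + 3)*(s + 4)*(s - 5)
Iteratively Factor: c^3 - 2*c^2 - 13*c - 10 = (c + 1)*(c^2 - 3*c - 10) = (c - 5)*(c + 1)*(c + 2)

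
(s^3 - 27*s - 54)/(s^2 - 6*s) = s + 6 + 9/s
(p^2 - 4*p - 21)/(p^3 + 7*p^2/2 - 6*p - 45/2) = 2*(p - 7)/(2*p^2 + p - 15)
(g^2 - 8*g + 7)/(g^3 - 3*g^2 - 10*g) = (-g^2 + 8*g - 7)/(g*(-g^2 + 3*g + 10))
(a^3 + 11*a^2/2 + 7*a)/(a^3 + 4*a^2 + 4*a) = (a + 7/2)/(a + 2)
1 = 1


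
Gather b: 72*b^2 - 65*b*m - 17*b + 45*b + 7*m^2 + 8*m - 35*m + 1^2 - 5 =72*b^2 + b*(28 - 65*m) + 7*m^2 - 27*m - 4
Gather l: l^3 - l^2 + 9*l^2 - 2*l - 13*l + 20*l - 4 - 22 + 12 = l^3 + 8*l^2 + 5*l - 14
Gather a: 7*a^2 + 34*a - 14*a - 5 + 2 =7*a^2 + 20*a - 3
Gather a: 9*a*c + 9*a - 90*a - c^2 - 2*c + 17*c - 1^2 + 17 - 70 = a*(9*c - 81) - c^2 + 15*c - 54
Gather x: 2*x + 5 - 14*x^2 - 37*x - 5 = -14*x^2 - 35*x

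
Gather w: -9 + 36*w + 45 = 36*w + 36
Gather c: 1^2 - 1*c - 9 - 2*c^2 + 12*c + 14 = -2*c^2 + 11*c + 6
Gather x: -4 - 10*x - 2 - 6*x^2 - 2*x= -6*x^2 - 12*x - 6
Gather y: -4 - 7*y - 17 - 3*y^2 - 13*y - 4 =-3*y^2 - 20*y - 25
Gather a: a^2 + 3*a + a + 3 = a^2 + 4*a + 3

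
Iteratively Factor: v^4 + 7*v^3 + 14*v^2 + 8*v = (v + 4)*(v^3 + 3*v^2 + 2*v) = v*(v + 4)*(v^2 + 3*v + 2) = v*(v + 1)*(v + 4)*(v + 2)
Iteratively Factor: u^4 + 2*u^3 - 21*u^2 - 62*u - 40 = (u + 4)*(u^3 - 2*u^2 - 13*u - 10) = (u + 1)*(u + 4)*(u^2 - 3*u - 10) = (u + 1)*(u + 2)*(u + 4)*(u - 5)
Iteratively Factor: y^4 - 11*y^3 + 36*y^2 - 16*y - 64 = (y - 4)*(y^3 - 7*y^2 + 8*y + 16) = (y - 4)*(y + 1)*(y^2 - 8*y + 16) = (y - 4)^2*(y + 1)*(y - 4)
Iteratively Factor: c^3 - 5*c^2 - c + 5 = (c + 1)*(c^2 - 6*c + 5) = (c - 1)*(c + 1)*(c - 5)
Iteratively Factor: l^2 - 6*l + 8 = (l - 2)*(l - 4)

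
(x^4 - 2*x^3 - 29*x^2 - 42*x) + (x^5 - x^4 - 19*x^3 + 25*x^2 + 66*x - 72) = x^5 - 21*x^3 - 4*x^2 + 24*x - 72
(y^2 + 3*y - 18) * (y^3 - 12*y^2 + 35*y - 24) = y^5 - 9*y^4 - 19*y^3 + 297*y^2 - 702*y + 432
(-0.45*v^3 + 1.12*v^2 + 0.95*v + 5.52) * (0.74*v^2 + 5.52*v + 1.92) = -0.333*v^5 - 1.6552*v^4 + 6.0214*v^3 + 11.4792*v^2 + 32.2944*v + 10.5984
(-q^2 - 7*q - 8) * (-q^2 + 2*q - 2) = q^4 + 5*q^3 - 4*q^2 - 2*q + 16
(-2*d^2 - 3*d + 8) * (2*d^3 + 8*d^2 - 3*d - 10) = -4*d^5 - 22*d^4 - 2*d^3 + 93*d^2 + 6*d - 80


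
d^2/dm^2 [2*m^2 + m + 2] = 4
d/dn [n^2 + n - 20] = 2*n + 1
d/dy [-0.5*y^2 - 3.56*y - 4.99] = -1.0*y - 3.56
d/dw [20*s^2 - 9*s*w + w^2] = -9*s + 2*w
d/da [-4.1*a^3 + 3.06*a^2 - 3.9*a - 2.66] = -12.3*a^2 + 6.12*a - 3.9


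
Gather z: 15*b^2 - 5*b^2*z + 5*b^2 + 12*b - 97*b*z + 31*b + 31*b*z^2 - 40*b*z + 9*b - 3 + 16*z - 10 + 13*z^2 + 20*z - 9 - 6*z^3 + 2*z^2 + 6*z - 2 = 20*b^2 + 52*b - 6*z^3 + z^2*(31*b + 15) + z*(-5*b^2 - 137*b + 42) - 24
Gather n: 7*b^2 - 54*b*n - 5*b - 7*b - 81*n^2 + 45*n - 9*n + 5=7*b^2 - 12*b - 81*n^2 + n*(36 - 54*b) + 5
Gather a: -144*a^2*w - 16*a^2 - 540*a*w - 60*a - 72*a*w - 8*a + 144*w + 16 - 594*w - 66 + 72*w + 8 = a^2*(-144*w - 16) + a*(-612*w - 68) - 378*w - 42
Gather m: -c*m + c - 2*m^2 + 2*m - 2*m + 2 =-c*m + c - 2*m^2 + 2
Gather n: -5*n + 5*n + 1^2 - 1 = 0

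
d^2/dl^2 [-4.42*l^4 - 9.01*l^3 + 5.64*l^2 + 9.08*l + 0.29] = -53.04*l^2 - 54.06*l + 11.28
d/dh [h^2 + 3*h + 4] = 2*h + 3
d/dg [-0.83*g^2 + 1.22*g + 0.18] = 1.22 - 1.66*g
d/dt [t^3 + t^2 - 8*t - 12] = 3*t^2 + 2*t - 8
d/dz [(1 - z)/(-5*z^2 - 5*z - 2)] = (-5*z^2 + 10*z + 7)/(25*z^4 + 50*z^3 + 45*z^2 + 20*z + 4)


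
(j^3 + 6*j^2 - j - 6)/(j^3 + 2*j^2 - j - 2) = (j + 6)/(j + 2)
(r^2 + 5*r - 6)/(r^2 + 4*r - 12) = (r - 1)/(r - 2)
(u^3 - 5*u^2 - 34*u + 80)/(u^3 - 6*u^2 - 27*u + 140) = (u^2 - 10*u + 16)/(u^2 - 11*u + 28)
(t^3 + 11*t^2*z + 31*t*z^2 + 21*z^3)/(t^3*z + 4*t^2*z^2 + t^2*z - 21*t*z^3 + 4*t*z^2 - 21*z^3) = (-t^2 - 4*t*z - 3*z^2)/(z*(-t^2 + 3*t*z - t + 3*z))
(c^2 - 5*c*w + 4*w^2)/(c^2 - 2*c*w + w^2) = (-c + 4*w)/(-c + w)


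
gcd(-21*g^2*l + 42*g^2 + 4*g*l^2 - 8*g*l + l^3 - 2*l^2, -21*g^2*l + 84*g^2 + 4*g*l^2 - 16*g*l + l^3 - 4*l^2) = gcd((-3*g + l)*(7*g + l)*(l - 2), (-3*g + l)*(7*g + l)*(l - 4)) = 21*g^2 - 4*g*l - l^2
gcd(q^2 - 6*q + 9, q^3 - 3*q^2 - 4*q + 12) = q - 3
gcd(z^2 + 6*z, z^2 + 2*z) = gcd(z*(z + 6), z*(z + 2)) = z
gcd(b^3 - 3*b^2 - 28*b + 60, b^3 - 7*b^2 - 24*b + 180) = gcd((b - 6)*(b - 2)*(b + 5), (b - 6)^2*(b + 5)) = b^2 - b - 30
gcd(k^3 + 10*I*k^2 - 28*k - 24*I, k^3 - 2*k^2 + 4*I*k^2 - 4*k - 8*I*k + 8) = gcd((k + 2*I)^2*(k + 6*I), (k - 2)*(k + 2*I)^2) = k^2 + 4*I*k - 4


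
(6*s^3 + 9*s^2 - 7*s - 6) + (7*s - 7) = 6*s^3 + 9*s^2 - 13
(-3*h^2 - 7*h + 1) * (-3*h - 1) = 9*h^3 + 24*h^2 + 4*h - 1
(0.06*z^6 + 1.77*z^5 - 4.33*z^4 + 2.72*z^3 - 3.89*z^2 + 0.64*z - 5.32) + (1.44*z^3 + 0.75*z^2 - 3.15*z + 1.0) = 0.06*z^6 + 1.77*z^5 - 4.33*z^4 + 4.16*z^3 - 3.14*z^2 - 2.51*z - 4.32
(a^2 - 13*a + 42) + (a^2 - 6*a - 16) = 2*a^2 - 19*a + 26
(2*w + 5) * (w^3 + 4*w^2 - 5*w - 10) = 2*w^4 + 13*w^3 + 10*w^2 - 45*w - 50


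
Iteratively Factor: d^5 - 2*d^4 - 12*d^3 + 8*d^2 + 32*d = (d + 2)*(d^4 - 4*d^3 - 4*d^2 + 16*d) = (d - 4)*(d + 2)*(d^3 - 4*d) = (d - 4)*(d + 2)^2*(d^2 - 2*d) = (d - 4)*(d - 2)*(d + 2)^2*(d)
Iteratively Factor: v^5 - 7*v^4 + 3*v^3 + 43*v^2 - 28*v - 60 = (v + 1)*(v^4 - 8*v^3 + 11*v^2 + 32*v - 60) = (v - 5)*(v + 1)*(v^3 - 3*v^2 - 4*v + 12) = (v - 5)*(v - 2)*(v + 1)*(v^2 - v - 6) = (v - 5)*(v - 3)*(v - 2)*(v + 1)*(v + 2)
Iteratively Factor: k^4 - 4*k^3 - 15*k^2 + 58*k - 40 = (k - 1)*(k^3 - 3*k^2 - 18*k + 40) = (k - 1)*(k + 4)*(k^2 - 7*k + 10) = (k - 2)*(k - 1)*(k + 4)*(k - 5)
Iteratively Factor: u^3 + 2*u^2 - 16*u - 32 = (u - 4)*(u^2 + 6*u + 8) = (u - 4)*(u + 2)*(u + 4)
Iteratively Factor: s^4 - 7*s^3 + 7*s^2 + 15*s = (s + 1)*(s^3 - 8*s^2 + 15*s) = (s - 3)*(s + 1)*(s^2 - 5*s) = (s - 5)*(s - 3)*(s + 1)*(s)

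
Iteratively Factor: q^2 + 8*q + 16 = (q + 4)*(q + 4)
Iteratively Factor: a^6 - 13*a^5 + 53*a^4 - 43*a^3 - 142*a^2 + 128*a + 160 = (a - 4)*(a^5 - 9*a^4 + 17*a^3 + 25*a^2 - 42*a - 40) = (a - 4)^2*(a^4 - 5*a^3 - 3*a^2 + 13*a + 10) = (a - 4)^2*(a - 2)*(a^3 - 3*a^2 - 9*a - 5) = (a - 5)*(a - 4)^2*(a - 2)*(a^2 + 2*a + 1) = (a - 5)*(a - 4)^2*(a - 2)*(a + 1)*(a + 1)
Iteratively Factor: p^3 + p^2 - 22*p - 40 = (p - 5)*(p^2 + 6*p + 8) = (p - 5)*(p + 4)*(p + 2)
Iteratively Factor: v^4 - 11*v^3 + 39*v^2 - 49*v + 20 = (v - 5)*(v^3 - 6*v^2 + 9*v - 4) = (v - 5)*(v - 1)*(v^2 - 5*v + 4) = (v - 5)*(v - 1)^2*(v - 4)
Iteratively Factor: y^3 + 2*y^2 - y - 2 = (y + 2)*(y^2 - 1) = (y + 1)*(y + 2)*(y - 1)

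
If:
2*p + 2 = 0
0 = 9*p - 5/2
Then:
No Solution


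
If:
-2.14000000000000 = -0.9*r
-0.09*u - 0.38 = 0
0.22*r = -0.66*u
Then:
No Solution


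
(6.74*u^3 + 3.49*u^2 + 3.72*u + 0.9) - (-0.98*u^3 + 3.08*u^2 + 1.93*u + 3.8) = 7.72*u^3 + 0.41*u^2 + 1.79*u - 2.9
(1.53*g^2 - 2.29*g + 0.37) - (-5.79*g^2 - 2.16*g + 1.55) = 7.32*g^2 - 0.13*g - 1.18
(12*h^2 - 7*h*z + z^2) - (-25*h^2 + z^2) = 37*h^2 - 7*h*z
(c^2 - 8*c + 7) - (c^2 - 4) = 11 - 8*c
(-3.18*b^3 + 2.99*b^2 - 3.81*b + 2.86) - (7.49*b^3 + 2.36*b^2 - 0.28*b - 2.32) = -10.67*b^3 + 0.63*b^2 - 3.53*b + 5.18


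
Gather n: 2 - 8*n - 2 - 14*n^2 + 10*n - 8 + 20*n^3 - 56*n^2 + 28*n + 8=20*n^3 - 70*n^2 + 30*n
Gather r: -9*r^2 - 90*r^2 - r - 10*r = -99*r^2 - 11*r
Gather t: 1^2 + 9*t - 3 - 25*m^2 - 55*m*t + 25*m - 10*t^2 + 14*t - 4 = -25*m^2 + 25*m - 10*t^2 + t*(23 - 55*m) - 6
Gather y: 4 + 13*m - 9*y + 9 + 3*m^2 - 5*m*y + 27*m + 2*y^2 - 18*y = 3*m^2 + 40*m + 2*y^2 + y*(-5*m - 27) + 13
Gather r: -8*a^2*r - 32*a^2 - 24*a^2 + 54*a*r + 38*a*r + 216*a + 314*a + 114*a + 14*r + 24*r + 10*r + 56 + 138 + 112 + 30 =-56*a^2 + 644*a + r*(-8*a^2 + 92*a + 48) + 336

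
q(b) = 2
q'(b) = 0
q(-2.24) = 2.00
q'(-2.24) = 0.00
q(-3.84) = 2.00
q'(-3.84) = 0.00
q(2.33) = 2.00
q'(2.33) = 0.00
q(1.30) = 2.00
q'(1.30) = 0.00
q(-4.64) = 2.00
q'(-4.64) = 0.00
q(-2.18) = 2.00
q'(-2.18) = 0.00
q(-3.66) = 2.00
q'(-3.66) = 0.00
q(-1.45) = 2.00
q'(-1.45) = 0.00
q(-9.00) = 2.00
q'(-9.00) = 0.00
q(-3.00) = 2.00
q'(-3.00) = 0.00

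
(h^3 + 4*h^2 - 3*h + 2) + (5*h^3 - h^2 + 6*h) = 6*h^3 + 3*h^2 + 3*h + 2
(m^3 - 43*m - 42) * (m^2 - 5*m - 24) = m^5 - 5*m^4 - 67*m^3 + 173*m^2 + 1242*m + 1008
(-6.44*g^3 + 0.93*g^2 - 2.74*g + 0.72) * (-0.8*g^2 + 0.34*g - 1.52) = 5.152*g^5 - 2.9336*g^4 + 12.297*g^3 - 2.9212*g^2 + 4.4096*g - 1.0944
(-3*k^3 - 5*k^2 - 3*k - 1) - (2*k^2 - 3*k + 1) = -3*k^3 - 7*k^2 - 2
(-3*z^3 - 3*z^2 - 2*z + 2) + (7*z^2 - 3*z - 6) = -3*z^3 + 4*z^2 - 5*z - 4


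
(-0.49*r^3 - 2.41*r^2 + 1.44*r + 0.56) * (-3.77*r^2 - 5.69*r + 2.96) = 1.8473*r^5 + 11.8738*r^4 + 6.8337*r^3 - 17.4384*r^2 + 1.076*r + 1.6576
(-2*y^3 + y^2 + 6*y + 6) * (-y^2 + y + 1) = 2*y^5 - 3*y^4 - 7*y^3 + y^2 + 12*y + 6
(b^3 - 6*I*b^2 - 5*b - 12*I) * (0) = 0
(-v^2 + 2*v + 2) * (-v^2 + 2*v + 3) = v^4 - 4*v^3 - v^2 + 10*v + 6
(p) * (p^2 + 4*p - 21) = p^3 + 4*p^2 - 21*p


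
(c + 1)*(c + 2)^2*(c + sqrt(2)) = c^4 + sqrt(2)*c^3 + 5*c^3 + 5*sqrt(2)*c^2 + 8*c^2 + 4*c + 8*sqrt(2)*c + 4*sqrt(2)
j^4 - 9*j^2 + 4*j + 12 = (j - 2)^2*(j + 1)*(j + 3)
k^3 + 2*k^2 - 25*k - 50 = (k - 5)*(k + 2)*(k + 5)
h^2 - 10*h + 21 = (h - 7)*(h - 3)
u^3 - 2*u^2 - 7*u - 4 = (u - 4)*(u + 1)^2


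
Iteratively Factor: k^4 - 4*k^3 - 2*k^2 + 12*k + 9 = (k - 3)*(k^3 - k^2 - 5*k - 3) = (k - 3)^2*(k^2 + 2*k + 1) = (k - 3)^2*(k + 1)*(k + 1)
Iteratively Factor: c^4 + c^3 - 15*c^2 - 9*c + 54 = (c - 3)*(c^3 + 4*c^2 - 3*c - 18) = (c - 3)*(c - 2)*(c^2 + 6*c + 9) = (c - 3)*(c - 2)*(c + 3)*(c + 3)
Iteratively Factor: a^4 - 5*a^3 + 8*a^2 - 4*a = (a - 2)*(a^3 - 3*a^2 + 2*a) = (a - 2)*(a - 1)*(a^2 - 2*a) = (a - 2)^2*(a - 1)*(a)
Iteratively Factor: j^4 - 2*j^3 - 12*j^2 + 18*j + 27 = (j - 3)*(j^3 + j^2 - 9*j - 9) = (j - 3)*(j + 3)*(j^2 - 2*j - 3) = (j - 3)*(j + 1)*(j + 3)*(j - 3)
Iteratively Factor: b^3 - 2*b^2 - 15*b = (b - 5)*(b^2 + 3*b) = (b - 5)*(b + 3)*(b)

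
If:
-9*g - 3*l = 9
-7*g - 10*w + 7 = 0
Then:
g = 1 - 10*w/7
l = 30*w/7 - 6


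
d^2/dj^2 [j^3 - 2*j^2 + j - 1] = 6*j - 4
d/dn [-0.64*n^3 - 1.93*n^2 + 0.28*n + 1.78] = -1.92*n^2 - 3.86*n + 0.28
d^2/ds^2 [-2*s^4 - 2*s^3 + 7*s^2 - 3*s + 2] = -24*s^2 - 12*s + 14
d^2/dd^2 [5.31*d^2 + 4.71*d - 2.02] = 10.6200000000000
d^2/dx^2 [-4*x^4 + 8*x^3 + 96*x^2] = -48*x^2 + 48*x + 192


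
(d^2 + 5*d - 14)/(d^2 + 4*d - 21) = (d - 2)/(d - 3)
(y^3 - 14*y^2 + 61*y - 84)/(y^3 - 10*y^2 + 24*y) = (y^2 - 10*y + 21)/(y*(y - 6))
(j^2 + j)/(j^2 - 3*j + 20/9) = 9*j*(j + 1)/(9*j^2 - 27*j + 20)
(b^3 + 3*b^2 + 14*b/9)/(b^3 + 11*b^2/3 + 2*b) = (b + 7/3)/(b + 3)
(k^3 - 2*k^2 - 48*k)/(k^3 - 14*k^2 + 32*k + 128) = k*(k + 6)/(k^2 - 6*k - 16)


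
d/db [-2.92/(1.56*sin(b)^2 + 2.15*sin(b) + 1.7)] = (9.1104*sin(b) + 6.278)*cos(b)/(1.56*sin(b)^2 + 2.15*sin(b) + 1.7)^2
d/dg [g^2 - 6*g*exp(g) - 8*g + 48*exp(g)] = -6*g*exp(g) + 2*g + 42*exp(g) - 8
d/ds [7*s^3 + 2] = 21*s^2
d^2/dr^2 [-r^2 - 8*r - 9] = -2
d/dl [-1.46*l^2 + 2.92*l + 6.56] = 2.92 - 2.92*l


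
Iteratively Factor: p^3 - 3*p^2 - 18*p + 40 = (p - 2)*(p^2 - p - 20) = (p - 5)*(p - 2)*(p + 4)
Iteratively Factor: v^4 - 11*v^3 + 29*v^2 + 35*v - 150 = (v - 5)*(v^3 - 6*v^2 - v + 30) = (v - 5)^2*(v^2 - v - 6) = (v - 5)^2*(v - 3)*(v + 2)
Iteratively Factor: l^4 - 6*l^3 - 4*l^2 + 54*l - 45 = (l - 3)*(l^3 - 3*l^2 - 13*l + 15) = (l - 3)*(l - 1)*(l^2 - 2*l - 15) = (l - 5)*(l - 3)*(l - 1)*(l + 3)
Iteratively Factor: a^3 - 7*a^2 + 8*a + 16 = (a + 1)*(a^2 - 8*a + 16) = (a - 4)*(a + 1)*(a - 4)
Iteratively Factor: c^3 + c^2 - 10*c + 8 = (c + 4)*(c^2 - 3*c + 2) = (c - 1)*(c + 4)*(c - 2)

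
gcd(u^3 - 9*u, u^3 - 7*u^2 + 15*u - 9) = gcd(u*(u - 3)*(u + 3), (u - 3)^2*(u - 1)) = u - 3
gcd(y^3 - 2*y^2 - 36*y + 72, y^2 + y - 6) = y - 2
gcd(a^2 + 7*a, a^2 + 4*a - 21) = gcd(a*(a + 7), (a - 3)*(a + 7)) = a + 7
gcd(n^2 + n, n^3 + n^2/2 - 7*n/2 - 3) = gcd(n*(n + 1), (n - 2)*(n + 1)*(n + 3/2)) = n + 1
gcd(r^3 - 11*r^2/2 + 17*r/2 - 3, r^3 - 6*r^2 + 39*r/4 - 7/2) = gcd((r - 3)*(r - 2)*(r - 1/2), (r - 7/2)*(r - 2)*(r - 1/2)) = r^2 - 5*r/2 + 1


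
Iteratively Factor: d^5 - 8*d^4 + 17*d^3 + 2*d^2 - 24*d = (d - 3)*(d^4 - 5*d^3 + 2*d^2 + 8*d) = (d - 4)*(d - 3)*(d^3 - d^2 - 2*d) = (d - 4)*(d - 3)*(d - 2)*(d^2 + d) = d*(d - 4)*(d - 3)*(d - 2)*(d + 1)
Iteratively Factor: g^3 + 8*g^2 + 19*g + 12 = (g + 3)*(g^2 + 5*g + 4) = (g + 1)*(g + 3)*(g + 4)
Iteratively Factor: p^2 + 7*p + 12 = (p + 4)*(p + 3)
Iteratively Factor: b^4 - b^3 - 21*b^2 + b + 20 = (b + 4)*(b^3 - 5*b^2 - b + 5) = (b - 5)*(b + 4)*(b^2 - 1) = (b - 5)*(b + 1)*(b + 4)*(b - 1)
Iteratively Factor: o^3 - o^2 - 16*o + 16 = (o - 1)*(o^2 - 16) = (o - 4)*(o - 1)*(o + 4)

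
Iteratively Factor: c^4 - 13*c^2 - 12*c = (c + 3)*(c^3 - 3*c^2 - 4*c) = (c + 1)*(c + 3)*(c^2 - 4*c) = c*(c + 1)*(c + 3)*(c - 4)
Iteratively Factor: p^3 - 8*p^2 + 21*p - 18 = (p - 3)*(p^2 - 5*p + 6) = (p - 3)*(p - 2)*(p - 3)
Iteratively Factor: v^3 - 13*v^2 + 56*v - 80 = (v - 4)*(v^2 - 9*v + 20) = (v - 4)^2*(v - 5)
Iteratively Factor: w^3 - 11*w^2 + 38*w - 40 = (w - 2)*(w^2 - 9*w + 20) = (w - 5)*(w - 2)*(w - 4)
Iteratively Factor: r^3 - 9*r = (r)*(r^2 - 9) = r*(r + 3)*(r - 3)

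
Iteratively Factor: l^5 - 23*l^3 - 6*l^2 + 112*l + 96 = (l - 3)*(l^4 + 3*l^3 - 14*l^2 - 48*l - 32) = (l - 3)*(l + 1)*(l^3 + 2*l^2 - 16*l - 32) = (l - 3)*(l + 1)*(l + 4)*(l^2 - 2*l - 8) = (l - 3)*(l + 1)*(l + 2)*(l + 4)*(l - 4)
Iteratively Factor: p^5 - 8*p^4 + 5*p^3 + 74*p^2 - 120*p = (p - 2)*(p^4 - 6*p^3 - 7*p^2 + 60*p) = (p - 5)*(p - 2)*(p^3 - p^2 - 12*p) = (p - 5)*(p - 2)*(p + 3)*(p^2 - 4*p) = p*(p - 5)*(p - 2)*(p + 3)*(p - 4)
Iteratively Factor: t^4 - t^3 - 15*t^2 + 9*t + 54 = (t - 3)*(t^3 + 2*t^2 - 9*t - 18) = (t - 3)*(t + 3)*(t^2 - t - 6) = (t - 3)^2*(t + 3)*(t + 2)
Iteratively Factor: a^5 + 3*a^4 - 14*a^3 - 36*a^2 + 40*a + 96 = (a - 3)*(a^4 + 6*a^3 + 4*a^2 - 24*a - 32) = (a - 3)*(a - 2)*(a^3 + 8*a^2 + 20*a + 16) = (a - 3)*(a - 2)*(a + 4)*(a^2 + 4*a + 4) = (a - 3)*(a - 2)*(a + 2)*(a + 4)*(a + 2)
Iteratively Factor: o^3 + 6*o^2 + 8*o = (o + 2)*(o^2 + 4*o) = o*(o + 2)*(o + 4)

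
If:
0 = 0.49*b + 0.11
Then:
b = -0.22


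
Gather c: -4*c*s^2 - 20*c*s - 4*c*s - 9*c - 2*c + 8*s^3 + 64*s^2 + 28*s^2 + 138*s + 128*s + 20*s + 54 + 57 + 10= c*(-4*s^2 - 24*s - 11) + 8*s^3 + 92*s^2 + 286*s + 121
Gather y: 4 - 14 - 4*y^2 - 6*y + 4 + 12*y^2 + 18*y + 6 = 8*y^2 + 12*y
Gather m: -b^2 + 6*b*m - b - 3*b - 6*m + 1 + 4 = -b^2 - 4*b + m*(6*b - 6) + 5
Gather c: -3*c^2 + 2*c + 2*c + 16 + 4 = -3*c^2 + 4*c + 20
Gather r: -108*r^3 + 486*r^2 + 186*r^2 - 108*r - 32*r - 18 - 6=-108*r^3 + 672*r^2 - 140*r - 24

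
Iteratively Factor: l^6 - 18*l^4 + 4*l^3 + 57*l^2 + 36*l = (l + 1)*(l^5 - l^4 - 17*l^3 + 21*l^2 + 36*l) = (l - 3)*(l + 1)*(l^4 + 2*l^3 - 11*l^2 - 12*l) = l*(l - 3)*(l + 1)*(l^3 + 2*l^2 - 11*l - 12) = l*(l - 3)*(l + 1)*(l + 4)*(l^2 - 2*l - 3) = l*(l - 3)*(l + 1)^2*(l + 4)*(l - 3)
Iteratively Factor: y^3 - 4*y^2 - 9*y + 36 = (y + 3)*(y^2 - 7*y + 12) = (y - 3)*(y + 3)*(y - 4)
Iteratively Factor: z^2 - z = (z - 1)*(z)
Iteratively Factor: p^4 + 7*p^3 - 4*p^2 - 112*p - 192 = (p + 3)*(p^3 + 4*p^2 - 16*p - 64) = (p + 3)*(p + 4)*(p^2 - 16) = (p - 4)*(p + 3)*(p + 4)*(p + 4)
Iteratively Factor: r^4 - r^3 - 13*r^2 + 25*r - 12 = (r - 3)*(r^3 + 2*r^2 - 7*r + 4) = (r - 3)*(r - 1)*(r^2 + 3*r - 4) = (r - 3)*(r - 1)^2*(r + 4)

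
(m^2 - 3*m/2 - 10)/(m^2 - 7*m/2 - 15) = (m - 4)/(m - 6)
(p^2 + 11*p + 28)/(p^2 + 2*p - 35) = (p + 4)/(p - 5)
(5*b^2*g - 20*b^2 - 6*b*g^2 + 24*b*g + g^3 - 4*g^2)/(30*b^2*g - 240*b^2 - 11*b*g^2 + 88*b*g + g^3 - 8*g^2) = (b*g - 4*b - g^2 + 4*g)/(6*b*g - 48*b - g^2 + 8*g)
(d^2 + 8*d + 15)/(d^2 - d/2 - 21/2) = 2*(d + 5)/(2*d - 7)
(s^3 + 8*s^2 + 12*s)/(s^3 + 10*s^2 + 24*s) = (s + 2)/(s + 4)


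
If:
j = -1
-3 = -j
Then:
No Solution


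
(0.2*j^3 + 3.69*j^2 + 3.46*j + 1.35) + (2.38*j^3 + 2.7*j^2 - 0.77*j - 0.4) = 2.58*j^3 + 6.39*j^2 + 2.69*j + 0.95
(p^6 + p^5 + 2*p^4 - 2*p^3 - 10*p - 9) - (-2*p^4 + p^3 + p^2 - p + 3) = p^6 + p^5 + 4*p^4 - 3*p^3 - p^2 - 9*p - 12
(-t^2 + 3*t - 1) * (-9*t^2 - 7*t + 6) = 9*t^4 - 20*t^3 - 18*t^2 + 25*t - 6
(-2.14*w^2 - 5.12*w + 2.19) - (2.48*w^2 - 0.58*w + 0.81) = -4.62*w^2 - 4.54*w + 1.38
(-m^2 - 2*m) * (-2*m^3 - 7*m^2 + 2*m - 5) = 2*m^5 + 11*m^4 + 12*m^3 + m^2 + 10*m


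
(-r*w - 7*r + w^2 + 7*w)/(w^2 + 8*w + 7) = (-r + w)/(w + 1)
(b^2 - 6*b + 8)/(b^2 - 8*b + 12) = (b - 4)/(b - 6)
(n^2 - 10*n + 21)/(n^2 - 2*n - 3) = (n - 7)/(n + 1)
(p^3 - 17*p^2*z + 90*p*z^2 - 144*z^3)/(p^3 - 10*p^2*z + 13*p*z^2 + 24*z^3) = (p - 6*z)/(p + z)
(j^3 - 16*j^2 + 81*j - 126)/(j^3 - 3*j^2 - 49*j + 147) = (j - 6)/(j + 7)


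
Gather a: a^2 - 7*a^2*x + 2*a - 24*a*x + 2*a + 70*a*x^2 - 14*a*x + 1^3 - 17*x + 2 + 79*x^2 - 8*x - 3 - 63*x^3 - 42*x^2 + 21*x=a^2*(1 - 7*x) + a*(70*x^2 - 38*x + 4) - 63*x^3 + 37*x^2 - 4*x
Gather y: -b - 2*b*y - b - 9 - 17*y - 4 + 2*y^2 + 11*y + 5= -2*b + 2*y^2 + y*(-2*b - 6) - 8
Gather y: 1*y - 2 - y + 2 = 0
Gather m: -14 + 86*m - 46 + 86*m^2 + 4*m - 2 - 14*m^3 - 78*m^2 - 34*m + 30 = -14*m^3 + 8*m^2 + 56*m - 32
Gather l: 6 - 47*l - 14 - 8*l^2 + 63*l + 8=-8*l^2 + 16*l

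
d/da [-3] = 0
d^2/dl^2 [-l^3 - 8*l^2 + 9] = -6*l - 16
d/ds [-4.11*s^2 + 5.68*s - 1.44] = 5.68 - 8.22*s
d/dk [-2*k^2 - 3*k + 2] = -4*k - 3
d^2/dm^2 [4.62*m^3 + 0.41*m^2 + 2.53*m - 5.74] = 27.72*m + 0.82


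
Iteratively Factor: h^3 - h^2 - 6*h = (h + 2)*(h^2 - 3*h) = (h - 3)*(h + 2)*(h)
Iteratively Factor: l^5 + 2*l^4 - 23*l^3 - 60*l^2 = (l)*(l^4 + 2*l^3 - 23*l^2 - 60*l) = l^2*(l^3 + 2*l^2 - 23*l - 60) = l^2*(l + 4)*(l^2 - 2*l - 15) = l^2*(l - 5)*(l + 4)*(l + 3)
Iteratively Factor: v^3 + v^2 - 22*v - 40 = (v + 2)*(v^2 - v - 20) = (v - 5)*(v + 2)*(v + 4)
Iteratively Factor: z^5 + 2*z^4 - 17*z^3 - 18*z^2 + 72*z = (z - 3)*(z^4 + 5*z^3 - 2*z^2 - 24*z) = (z - 3)*(z + 3)*(z^3 + 2*z^2 - 8*z) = (z - 3)*(z + 3)*(z + 4)*(z^2 - 2*z) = z*(z - 3)*(z + 3)*(z + 4)*(z - 2)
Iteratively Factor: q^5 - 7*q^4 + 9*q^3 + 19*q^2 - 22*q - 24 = (q + 1)*(q^4 - 8*q^3 + 17*q^2 + 2*q - 24) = (q - 3)*(q + 1)*(q^3 - 5*q^2 + 2*q + 8) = (q - 3)*(q - 2)*(q + 1)*(q^2 - 3*q - 4) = (q - 4)*(q - 3)*(q - 2)*(q + 1)*(q + 1)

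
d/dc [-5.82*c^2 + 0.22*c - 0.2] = 0.22 - 11.64*c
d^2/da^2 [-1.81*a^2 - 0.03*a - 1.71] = -3.62000000000000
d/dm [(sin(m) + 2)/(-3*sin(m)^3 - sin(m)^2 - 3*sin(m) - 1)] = (6*sin(m)^3 + 19*sin(m)^2 + 4*sin(m) + 5)*cos(m)/((3*sin(m) + 1)^2*(sin(m)^2 + 1)^2)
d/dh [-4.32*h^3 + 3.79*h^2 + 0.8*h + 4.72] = -12.96*h^2 + 7.58*h + 0.8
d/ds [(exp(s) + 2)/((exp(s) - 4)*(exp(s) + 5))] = (-exp(2*s) - 4*exp(s) - 22)*exp(s)/(exp(4*s) + 2*exp(3*s) - 39*exp(2*s) - 40*exp(s) + 400)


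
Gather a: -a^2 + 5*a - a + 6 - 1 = -a^2 + 4*a + 5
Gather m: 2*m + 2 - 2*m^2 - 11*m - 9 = -2*m^2 - 9*m - 7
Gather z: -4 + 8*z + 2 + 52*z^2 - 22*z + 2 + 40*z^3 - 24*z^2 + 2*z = 40*z^3 + 28*z^2 - 12*z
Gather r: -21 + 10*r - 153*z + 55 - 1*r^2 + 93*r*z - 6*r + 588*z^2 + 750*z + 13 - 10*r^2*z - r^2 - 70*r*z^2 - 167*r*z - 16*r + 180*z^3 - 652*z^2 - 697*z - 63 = r^2*(-10*z - 2) + r*(-70*z^2 - 74*z - 12) + 180*z^3 - 64*z^2 - 100*z - 16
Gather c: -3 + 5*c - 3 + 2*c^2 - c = 2*c^2 + 4*c - 6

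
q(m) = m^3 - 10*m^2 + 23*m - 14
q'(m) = 3*m^2 - 20*m + 23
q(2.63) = -4.49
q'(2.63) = -8.85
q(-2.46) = -145.98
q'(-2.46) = 90.35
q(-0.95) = -45.73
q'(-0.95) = 44.71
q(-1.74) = -89.56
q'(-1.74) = 66.88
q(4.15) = -19.30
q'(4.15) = -8.33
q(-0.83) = -40.55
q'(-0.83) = 41.67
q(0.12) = -11.38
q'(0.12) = 20.64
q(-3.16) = -218.09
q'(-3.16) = 116.16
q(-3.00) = -200.00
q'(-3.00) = 110.00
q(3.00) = -8.00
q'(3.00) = -10.00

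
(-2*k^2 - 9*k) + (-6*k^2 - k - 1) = -8*k^2 - 10*k - 1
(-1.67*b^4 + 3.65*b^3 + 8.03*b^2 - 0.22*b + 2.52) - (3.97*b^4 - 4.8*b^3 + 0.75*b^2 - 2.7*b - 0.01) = -5.64*b^4 + 8.45*b^3 + 7.28*b^2 + 2.48*b + 2.53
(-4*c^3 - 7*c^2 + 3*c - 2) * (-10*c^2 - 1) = 40*c^5 + 70*c^4 - 26*c^3 + 27*c^2 - 3*c + 2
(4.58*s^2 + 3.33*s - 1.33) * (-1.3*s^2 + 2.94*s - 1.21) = -5.954*s^4 + 9.1362*s^3 + 5.9774*s^2 - 7.9395*s + 1.6093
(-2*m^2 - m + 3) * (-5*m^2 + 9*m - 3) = 10*m^4 - 13*m^3 - 18*m^2 + 30*m - 9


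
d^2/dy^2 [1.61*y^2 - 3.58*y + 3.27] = 3.22000000000000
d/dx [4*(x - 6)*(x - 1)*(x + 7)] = 12*x^2 - 172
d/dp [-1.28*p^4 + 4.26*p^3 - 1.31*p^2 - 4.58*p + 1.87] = -5.12*p^3 + 12.78*p^2 - 2.62*p - 4.58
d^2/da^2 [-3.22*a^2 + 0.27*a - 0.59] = -6.44000000000000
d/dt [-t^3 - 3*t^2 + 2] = 3*t*(-t - 2)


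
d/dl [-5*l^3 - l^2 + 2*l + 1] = -15*l^2 - 2*l + 2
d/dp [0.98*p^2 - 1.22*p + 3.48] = 1.96*p - 1.22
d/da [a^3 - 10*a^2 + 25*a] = 3*a^2 - 20*a + 25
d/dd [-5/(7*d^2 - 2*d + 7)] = 10*(7*d - 1)/(7*d^2 - 2*d + 7)^2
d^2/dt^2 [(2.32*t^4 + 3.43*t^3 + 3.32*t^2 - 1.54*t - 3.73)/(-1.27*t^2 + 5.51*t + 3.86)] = (-7.483856*t^6 + 97.407984*t^5 - 354.373968*t^4 - 1072.886806*t^3 - 914.067774*t^2 - 417.945966*t + 98.616126)/(2.048383*t^6 - 26.661237*t^5 + 96.994599*t^4 - 5.21741899999998*t^3 - 294.802482*t^2 - 246.290388*t - 57.512456)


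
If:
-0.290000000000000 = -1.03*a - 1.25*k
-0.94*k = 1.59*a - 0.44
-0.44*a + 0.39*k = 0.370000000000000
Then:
No Solution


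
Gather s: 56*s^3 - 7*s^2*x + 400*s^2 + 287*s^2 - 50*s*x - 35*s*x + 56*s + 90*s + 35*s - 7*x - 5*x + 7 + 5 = 56*s^3 + s^2*(687 - 7*x) + s*(181 - 85*x) - 12*x + 12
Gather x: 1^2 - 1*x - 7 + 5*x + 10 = 4*x + 4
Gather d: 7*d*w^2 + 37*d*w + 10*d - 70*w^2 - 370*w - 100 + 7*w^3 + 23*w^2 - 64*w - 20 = d*(7*w^2 + 37*w + 10) + 7*w^3 - 47*w^2 - 434*w - 120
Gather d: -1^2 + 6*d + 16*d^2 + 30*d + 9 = 16*d^2 + 36*d + 8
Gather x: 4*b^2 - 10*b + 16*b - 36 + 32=4*b^2 + 6*b - 4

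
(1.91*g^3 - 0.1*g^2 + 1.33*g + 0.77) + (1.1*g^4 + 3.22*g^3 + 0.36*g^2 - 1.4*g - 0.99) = 1.1*g^4 + 5.13*g^3 + 0.26*g^2 - 0.0699999999999998*g - 0.22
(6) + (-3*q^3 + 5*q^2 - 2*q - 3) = -3*q^3 + 5*q^2 - 2*q + 3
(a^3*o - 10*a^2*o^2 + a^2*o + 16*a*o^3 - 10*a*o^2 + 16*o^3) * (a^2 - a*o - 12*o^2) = a^5*o - 11*a^4*o^2 + a^4*o + 14*a^3*o^3 - 11*a^3*o^2 + 104*a^2*o^4 + 14*a^2*o^3 - 192*a*o^5 + 104*a*o^4 - 192*o^5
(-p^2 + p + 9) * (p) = -p^3 + p^2 + 9*p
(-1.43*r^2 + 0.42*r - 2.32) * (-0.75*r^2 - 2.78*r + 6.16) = 1.0725*r^4 + 3.6604*r^3 - 8.2364*r^2 + 9.0368*r - 14.2912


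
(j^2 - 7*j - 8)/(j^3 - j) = (j - 8)/(j*(j - 1))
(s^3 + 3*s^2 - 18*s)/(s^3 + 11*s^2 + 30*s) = (s - 3)/(s + 5)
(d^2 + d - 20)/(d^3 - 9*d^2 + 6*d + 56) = (d + 5)/(d^2 - 5*d - 14)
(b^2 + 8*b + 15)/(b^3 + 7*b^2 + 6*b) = (b^2 + 8*b + 15)/(b*(b^2 + 7*b + 6))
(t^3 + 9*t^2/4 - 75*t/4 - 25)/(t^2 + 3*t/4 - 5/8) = 2*(t^2 + t - 20)/(2*t - 1)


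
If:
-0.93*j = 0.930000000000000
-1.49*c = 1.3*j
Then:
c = 0.87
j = -1.00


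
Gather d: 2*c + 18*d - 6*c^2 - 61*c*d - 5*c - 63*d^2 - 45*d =-6*c^2 - 3*c - 63*d^2 + d*(-61*c - 27)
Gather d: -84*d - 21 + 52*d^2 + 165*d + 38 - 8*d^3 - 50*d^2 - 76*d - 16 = -8*d^3 + 2*d^2 + 5*d + 1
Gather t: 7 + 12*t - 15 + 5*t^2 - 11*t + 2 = 5*t^2 + t - 6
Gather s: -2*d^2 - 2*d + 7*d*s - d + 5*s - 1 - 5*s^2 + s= -2*d^2 - 3*d - 5*s^2 + s*(7*d + 6) - 1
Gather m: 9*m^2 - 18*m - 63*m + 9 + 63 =9*m^2 - 81*m + 72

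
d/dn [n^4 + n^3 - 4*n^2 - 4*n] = 4*n^3 + 3*n^2 - 8*n - 4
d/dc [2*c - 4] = 2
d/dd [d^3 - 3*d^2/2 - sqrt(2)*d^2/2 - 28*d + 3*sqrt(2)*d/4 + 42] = 3*d^2 - 3*d - sqrt(2)*d - 28 + 3*sqrt(2)/4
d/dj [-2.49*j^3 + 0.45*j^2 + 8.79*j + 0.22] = -7.47*j^2 + 0.9*j + 8.79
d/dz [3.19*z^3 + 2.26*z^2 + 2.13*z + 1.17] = 9.57*z^2 + 4.52*z + 2.13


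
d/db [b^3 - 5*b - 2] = 3*b^2 - 5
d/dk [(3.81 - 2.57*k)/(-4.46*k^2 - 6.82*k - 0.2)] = (-11.4622*k^2 + 33.9852*k + 26.4982)/(19.8916*k^4 + 60.8344*k^3 + 48.2964*k^2 + 2.728*k + 0.04)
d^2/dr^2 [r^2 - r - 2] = 2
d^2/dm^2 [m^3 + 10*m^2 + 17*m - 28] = 6*m + 20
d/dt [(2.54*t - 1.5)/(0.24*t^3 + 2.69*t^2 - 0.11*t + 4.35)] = (-1.2192*t^3 - 5.7526*t^2 + 8.07*t + 10.884)/(0.0576*t^6 + 1.2912*t^5 + 7.1833*t^4 + 1.4962*t^3 + 23.4151*t^2 - 0.957*t + 18.9225)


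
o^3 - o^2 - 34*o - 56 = (o - 7)*(o + 2)*(o + 4)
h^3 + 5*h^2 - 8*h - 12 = (h - 2)*(h + 1)*(h + 6)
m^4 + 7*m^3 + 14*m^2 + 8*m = m*(m + 1)*(m + 2)*(m + 4)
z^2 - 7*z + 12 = (z - 4)*(z - 3)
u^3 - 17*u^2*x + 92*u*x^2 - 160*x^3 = (u - 8*x)*(u - 5*x)*(u - 4*x)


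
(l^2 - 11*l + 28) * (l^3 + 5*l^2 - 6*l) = l^5 - 6*l^4 - 33*l^3 + 206*l^2 - 168*l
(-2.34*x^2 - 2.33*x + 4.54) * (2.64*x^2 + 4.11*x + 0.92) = -6.1776*x^4 - 15.7686*x^3 + 0.256499999999997*x^2 + 16.5158*x + 4.1768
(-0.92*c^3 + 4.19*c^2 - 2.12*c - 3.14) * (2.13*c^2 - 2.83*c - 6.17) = -1.9596*c^5 + 11.5283*c^4 - 10.6969*c^3 - 26.5409*c^2 + 21.9666*c + 19.3738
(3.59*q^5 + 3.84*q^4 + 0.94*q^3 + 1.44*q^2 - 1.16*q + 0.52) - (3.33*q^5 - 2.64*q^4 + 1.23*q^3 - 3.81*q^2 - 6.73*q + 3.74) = 0.26*q^5 + 6.48*q^4 - 0.29*q^3 + 5.25*q^2 + 5.57*q - 3.22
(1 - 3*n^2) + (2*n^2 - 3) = -n^2 - 2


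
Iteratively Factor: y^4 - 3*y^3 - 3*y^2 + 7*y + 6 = (y - 3)*(y^3 - 3*y - 2) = (y - 3)*(y + 1)*(y^2 - y - 2) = (y - 3)*(y - 2)*(y + 1)*(y + 1)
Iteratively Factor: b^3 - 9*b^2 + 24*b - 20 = (b - 5)*(b^2 - 4*b + 4) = (b - 5)*(b - 2)*(b - 2)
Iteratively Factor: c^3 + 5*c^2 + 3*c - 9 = (c + 3)*(c^2 + 2*c - 3) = (c - 1)*(c + 3)*(c + 3)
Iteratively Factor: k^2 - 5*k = (k)*(k - 5)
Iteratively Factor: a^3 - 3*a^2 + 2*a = (a)*(a^2 - 3*a + 2) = a*(a - 1)*(a - 2)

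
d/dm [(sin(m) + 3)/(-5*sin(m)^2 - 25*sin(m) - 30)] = cos(m)/(5*(sin(m) + 2)^2)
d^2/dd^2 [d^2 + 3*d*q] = 2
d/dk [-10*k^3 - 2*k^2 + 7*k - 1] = -30*k^2 - 4*k + 7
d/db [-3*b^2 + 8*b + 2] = 8 - 6*b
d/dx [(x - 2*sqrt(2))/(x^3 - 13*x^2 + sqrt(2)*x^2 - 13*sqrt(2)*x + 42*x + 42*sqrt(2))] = (x^3 - 13*x^2 + sqrt(2)*x^2 - 13*sqrt(2)*x + 42*x - (x - 2*sqrt(2))*(3*x^2 - 26*x + 2*sqrt(2)*x - 13*sqrt(2) + 42) + 42*sqrt(2))/(x^3 - 13*x^2 + sqrt(2)*x^2 - 13*sqrt(2)*x + 42*x + 42*sqrt(2))^2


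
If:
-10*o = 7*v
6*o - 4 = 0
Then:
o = 2/3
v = -20/21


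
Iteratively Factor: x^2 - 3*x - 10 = (x - 5)*(x + 2)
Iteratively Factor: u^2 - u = (u)*(u - 1)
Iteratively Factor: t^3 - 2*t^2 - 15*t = (t - 5)*(t^2 + 3*t) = (t - 5)*(t + 3)*(t)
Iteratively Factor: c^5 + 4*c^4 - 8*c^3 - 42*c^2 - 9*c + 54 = (c + 2)*(c^4 + 2*c^3 - 12*c^2 - 18*c + 27) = (c + 2)*(c + 3)*(c^3 - c^2 - 9*c + 9) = (c - 3)*(c + 2)*(c + 3)*(c^2 + 2*c - 3) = (c - 3)*(c + 2)*(c + 3)^2*(c - 1)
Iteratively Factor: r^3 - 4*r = (r)*(r^2 - 4) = r*(r - 2)*(r + 2)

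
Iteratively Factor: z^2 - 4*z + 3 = (z - 3)*(z - 1)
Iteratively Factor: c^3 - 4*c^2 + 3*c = (c - 1)*(c^2 - 3*c) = (c - 3)*(c - 1)*(c)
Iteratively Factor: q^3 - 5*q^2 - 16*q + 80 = (q - 5)*(q^2 - 16) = (q - 5)*(q + 4)*(q - 4)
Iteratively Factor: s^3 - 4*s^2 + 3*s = (s)*(s^2 - 4*s + 3) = s*(s - 1)*(s - 3)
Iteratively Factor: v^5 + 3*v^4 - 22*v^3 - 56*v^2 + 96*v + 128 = (v + 4)*(v^4 - v^3 - 18*v^2 + 16*v + 32) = (v - 2)*(v + 4)*(v^3 + v^2 - 16*v - 16) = (v - 2)*(v + 4)^2*(v^2 - 3*v - 4) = (v - 4)*(v - 2)*(v + 4)^2*(v + 1)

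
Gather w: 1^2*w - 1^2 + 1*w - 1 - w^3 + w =-w^3 + 3*w - 2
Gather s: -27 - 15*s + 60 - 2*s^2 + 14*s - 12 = -2*s^2 - s + 21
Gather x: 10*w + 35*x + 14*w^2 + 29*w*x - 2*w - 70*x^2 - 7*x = 14*w^2 + 8*w - 70*x^2 + x*(29*w + 28)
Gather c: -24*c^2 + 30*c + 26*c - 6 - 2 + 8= -24*c^2 + 56*c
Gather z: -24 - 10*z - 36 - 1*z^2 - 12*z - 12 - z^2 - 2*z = -2*z^2 - 24*z - 72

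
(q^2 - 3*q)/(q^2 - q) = (q - 3)/(q - 1)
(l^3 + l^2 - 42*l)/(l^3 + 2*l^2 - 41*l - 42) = l/(l + 1)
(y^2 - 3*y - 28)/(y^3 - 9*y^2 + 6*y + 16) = (y^2 - 3*y - 28)/(y^3 - 9*y^2 + 6*y + 16)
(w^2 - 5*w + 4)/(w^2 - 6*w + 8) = (w - 1)/(w - 2)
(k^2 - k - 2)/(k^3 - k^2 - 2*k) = 1/k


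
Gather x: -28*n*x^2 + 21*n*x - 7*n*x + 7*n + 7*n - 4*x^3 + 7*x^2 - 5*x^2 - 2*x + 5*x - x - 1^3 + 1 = 14*n - 4*x^3 + x^2*(2 - 28*n) + x*(14*n + 2)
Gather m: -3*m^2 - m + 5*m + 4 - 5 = -3*m^2 + 4*m - 1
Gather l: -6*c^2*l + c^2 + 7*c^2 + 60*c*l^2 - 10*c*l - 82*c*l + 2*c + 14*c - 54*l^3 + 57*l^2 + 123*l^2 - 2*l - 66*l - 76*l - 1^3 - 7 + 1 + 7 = 8*c^2 + 16*c - 54*l^3 + l^2*(60*c + 180) + l*(-6*c^2 - 92*c - 144)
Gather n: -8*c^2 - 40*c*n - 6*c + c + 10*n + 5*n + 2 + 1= -8*c^2 - 5*c + n*(15 - 40*c) + 3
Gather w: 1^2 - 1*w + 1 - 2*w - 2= -3*w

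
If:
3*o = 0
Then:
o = 0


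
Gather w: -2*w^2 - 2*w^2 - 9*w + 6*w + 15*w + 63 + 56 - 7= -4*w^2 + 12*w + 112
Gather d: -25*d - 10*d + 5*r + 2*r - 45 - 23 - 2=-35*d + 7*r - 70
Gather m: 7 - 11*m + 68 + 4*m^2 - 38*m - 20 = 4*m^2 - 49*m + 55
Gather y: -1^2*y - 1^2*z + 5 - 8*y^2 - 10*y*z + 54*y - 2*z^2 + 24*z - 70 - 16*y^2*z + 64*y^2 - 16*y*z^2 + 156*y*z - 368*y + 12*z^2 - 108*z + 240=y^2*(56 - 16*z) + y*(-16*z^2 + 146*z - 315) + 10*z^2 - 85*z + 175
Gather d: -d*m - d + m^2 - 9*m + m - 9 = d*(-m - 1) + m^2 - 8*m - 9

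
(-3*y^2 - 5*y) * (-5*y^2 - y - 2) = 15*y^4 + 28*y^3 + 11*y^2 + 10*y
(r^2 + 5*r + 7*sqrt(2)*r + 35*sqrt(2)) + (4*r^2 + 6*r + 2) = 5*r^2 + 7*sqrt(2)*r + 11*r + 2 + 35*sqrt(2)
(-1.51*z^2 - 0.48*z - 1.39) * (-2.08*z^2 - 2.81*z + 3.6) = 3.1408*z^4 + 5.2415*z^3 - 1.196*z^2 + 2.1779*z - 5.004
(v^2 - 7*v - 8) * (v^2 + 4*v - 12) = v^4 - 3*v^3 - 48*v^2 + 52*v + 96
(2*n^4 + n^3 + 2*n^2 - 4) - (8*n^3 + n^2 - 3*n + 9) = 2*n^4 - 7*n^3 + n^2 + 3*n - 13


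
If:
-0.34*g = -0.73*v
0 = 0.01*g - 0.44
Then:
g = 44.00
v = 20.49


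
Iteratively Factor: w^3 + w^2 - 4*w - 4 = (w + 2)*(w^2 - w - 2) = (w + 1)*(w + 2)*(w - 2)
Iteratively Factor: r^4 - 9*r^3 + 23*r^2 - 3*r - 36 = (r + 1)*(r^3 - 10*r^2 + 33*r - 36) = (r - 3)*(r + 1)*(r^2 - 7*r + 12) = (r - 3)^2*(r + 1)*(r - 4)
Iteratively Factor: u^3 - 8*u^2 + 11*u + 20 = (u - 4)*(u^2 - 4*u - 5) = (u - 4)*(u + 1)*(u - 5)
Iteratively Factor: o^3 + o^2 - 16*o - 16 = (o + 1)*(o^2 - 16) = (o + 1)*(o + 4)*(o - 4)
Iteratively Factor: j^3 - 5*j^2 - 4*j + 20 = (j - 5)*(j^2 - 4) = (j - 5)*(j - 2)*(j + 2)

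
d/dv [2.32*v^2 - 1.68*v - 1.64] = 4.64*v - 1.68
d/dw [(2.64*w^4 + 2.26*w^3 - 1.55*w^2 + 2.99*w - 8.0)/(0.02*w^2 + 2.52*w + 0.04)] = (0.1056*w^5 + 20.0036*w^4 + 11.8128*w^3 - 3.6946*w^2 + 0.196000000000001*w + 20.2796)/(0.0004*w^4 + 0.1008*w^3 + 6.352*w^2 + 0.2016*w + 0.0016)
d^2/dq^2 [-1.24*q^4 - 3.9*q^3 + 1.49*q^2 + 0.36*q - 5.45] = -14.88*q^2 - 23.4*q + 2.98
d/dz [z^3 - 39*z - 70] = 3*z^2 - 39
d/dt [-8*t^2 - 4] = -16*t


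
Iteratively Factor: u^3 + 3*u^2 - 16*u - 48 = (u + 3)*(u^2 - 16) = (u - 4)*(u + 3)*(u + 4)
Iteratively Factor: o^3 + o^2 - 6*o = (o + 3)*(o^2 - 2*o) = o*(o + 3)*(o - 2)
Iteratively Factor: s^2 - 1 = (s + 1)*(s - 1)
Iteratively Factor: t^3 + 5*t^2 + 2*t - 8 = (t + 2)*(t^2 + 3*t - 4) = (t - 1)*(t + 2)*(t + 4)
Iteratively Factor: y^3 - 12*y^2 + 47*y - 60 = (y - 4)*(y^2 - 8*y + 15) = (y - 5)*(y - 4)*(y - 3)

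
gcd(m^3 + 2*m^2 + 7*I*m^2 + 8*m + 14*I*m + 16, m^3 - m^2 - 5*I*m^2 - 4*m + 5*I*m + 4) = m - I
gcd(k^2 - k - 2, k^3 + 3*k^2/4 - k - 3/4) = k + 1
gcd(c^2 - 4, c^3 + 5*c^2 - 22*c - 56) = c + 2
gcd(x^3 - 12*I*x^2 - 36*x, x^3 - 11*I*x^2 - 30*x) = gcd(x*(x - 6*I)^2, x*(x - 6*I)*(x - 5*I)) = x^2 - 6*I*x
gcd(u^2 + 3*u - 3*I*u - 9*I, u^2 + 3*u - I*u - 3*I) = u + 3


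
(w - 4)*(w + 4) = w^2 - 16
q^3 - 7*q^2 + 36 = (q - 6)*(q - 3)*(q + 2)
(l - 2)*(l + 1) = l^2 - l - 2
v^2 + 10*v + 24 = (v + 4)*(v + 6)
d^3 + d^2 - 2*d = d*(d - 1)*(d + 2)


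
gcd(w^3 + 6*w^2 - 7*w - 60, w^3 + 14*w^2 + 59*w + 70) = w + 5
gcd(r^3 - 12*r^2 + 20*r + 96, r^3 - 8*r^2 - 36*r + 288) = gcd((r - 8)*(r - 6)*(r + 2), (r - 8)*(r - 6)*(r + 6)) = r^2 - 14*r + 48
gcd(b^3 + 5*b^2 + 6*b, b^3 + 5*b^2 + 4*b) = b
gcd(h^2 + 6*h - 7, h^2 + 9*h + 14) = h + 7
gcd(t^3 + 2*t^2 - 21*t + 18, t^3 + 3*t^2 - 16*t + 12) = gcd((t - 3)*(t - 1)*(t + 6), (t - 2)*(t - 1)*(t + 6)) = t^2 + 5*t - 6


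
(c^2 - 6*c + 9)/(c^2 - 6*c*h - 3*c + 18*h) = (c - 3)/(c - 6*h)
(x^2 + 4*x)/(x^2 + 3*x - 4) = x/(x - 1)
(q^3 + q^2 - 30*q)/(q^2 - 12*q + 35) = q*(q + 6)/(q - 7)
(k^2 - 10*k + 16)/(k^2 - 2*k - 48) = (k - 2)/(k + 6)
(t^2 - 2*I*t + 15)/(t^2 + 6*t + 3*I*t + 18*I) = (t - 5*I)/(t + 6)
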